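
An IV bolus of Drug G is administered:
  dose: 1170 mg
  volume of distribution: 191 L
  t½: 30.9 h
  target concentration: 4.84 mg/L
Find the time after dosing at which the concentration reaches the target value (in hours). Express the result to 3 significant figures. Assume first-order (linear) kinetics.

C₀ = Dose / Vd = 1170 / 191 = 6.126 mg/L
k = ln2 / t½ = 0.693147 / 30.9 = 0.02243 h⁻¹
t = ln(C₀ / C) / k = ln(6.126 / 4.84) / 0.02243
  = ln(1.266) / 0.02243 = 0.2359 / 0.02243 = 10.52 h

10.5 h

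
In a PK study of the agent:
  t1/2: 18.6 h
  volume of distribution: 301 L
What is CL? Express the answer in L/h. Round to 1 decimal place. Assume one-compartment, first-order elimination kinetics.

11.2 L/h

k = ln2 / t½ = 0.693147 / 18.6 = 0.03727 h⁻¹
CL = k × Vd = 0.03727 × 301 = 11.22 L/h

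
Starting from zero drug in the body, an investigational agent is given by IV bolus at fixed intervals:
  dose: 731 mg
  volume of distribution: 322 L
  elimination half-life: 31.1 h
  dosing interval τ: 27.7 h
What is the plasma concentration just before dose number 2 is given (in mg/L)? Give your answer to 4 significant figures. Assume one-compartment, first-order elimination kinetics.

C₀ per dose = Dose / Vd = 731 / 322 = 2.270 mg/L
k = ln2 / t½ = 0.693147 / 31.1 = 0.02229 h⁻¹
Fraction remaining after one interval: r = e^(−kτ) = e^(−0.02229 × 27.7) = 0.5393
Before dose 2, 1 dose has been given (aged 1τ).
C_trough = C₀ × r = 2.270 × 0.5393 = 1.224 mg/L

1.224 mg/L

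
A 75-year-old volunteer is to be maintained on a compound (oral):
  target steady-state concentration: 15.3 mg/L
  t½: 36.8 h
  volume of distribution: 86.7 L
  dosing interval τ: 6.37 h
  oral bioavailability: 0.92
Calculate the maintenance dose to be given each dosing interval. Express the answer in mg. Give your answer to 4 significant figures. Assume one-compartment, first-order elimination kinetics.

k = ln2 / t½ = 0.693147 / 36.8 = 0.01884 h⁻¹
CL = k × Vd = 0.01884 × 86.7 = 1.633 L/h
At steady state, F × (Dose/τ) = Css × CL.
Dose = Css × CL × τ / F = 15.3 × 1.633 × 6.37 / 0.92 = 173.0 mg

173.0 mg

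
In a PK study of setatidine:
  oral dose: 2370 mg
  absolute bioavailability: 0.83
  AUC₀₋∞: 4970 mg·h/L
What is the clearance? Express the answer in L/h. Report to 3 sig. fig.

0.396 L/h

CL = F·Dose / AUC = 0.83 × 2370 / 4970 = 0.3958 L/h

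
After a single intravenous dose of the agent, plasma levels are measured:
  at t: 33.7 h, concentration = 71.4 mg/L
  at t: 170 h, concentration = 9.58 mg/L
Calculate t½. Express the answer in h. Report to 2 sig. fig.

k = ln(C₁/C₂) / (t₂ − t₁) = ln(71.4/9.58) / (170 − 33.7)
  = 2.009 / 136.3 = 0.01474 h⁻¹
t½ = ln2 / k = 0.693147 / 0.01474 = 47.02 h

47 h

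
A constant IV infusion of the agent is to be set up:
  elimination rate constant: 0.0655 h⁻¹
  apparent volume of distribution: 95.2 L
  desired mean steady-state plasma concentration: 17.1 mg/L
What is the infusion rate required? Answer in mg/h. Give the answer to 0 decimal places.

107 mg/h

CL = k × Vd = 0.06550 × 95.2 = 6.236 L/h
At steady state, infusion rate R₀ = Css × CL = 17.1 × 6.236 = 106.6 mg/h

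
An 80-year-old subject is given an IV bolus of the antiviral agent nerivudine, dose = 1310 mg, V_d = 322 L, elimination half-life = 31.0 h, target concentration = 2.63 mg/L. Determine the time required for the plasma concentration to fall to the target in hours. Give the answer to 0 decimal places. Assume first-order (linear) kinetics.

C₀ = Dose / Vd = 1310 / 322 = 4.068 mg/L
k = ln2 / t½ = 0.693147 / 31.0 = 0.02236 h⁻¹
t = ln(C₀ / C) / k = ln(4.068 / 2.63) / 0.02236
  = ln(1.547) / 0.02236 = 0.4363 / 0.02236 = 19.51 h

20 h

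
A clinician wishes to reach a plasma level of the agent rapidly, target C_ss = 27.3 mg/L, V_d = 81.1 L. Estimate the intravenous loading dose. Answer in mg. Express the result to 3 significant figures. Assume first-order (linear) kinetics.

2210 mg

LD = Css × Vd = 27.3 × 81.1 = 2214 mg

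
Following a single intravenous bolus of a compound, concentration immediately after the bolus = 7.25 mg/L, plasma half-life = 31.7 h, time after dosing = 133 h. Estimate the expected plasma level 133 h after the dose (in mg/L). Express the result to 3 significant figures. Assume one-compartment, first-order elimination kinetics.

k = ln2 / t½ = 0.693147 / 31.7 = 0.02187 h⁻¹
C = C₀ · e^(−k·t) = 7.250 × e^(−0.02187 × 133)
  = 7.250 × 0.05455 = 0.3955 mg/L

0.396 mg/L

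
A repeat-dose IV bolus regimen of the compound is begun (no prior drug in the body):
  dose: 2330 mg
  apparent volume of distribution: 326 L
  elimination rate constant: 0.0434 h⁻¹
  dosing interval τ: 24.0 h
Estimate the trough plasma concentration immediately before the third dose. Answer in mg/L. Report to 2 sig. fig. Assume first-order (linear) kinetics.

3.4 mg/L

C₀ per dose = Dose / Vd = 2330 / 326 = 7.147 mg/L
Fraction remaining after one interval: r = e^(−kτ) = e^(−0.04340 × 24.0) = 0.3529
Before dose 3, 2 doses have been given (aged 1τ, 2τ).
C_trough = C₀ × (r + r²) = 7.147 × (0.3529 + 0.1245) = 3.412 mg/L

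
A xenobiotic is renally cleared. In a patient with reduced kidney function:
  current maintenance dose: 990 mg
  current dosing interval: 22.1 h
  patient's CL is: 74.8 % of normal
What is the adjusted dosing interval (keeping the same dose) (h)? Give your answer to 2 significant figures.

To keep the same average steady-state level, dosing rate must scale with clearance.
CL ratio = 74.8 / 100 = 0.7480
New interval (same dose) = 22.1 / 0.7480 = 29.55 h

30 h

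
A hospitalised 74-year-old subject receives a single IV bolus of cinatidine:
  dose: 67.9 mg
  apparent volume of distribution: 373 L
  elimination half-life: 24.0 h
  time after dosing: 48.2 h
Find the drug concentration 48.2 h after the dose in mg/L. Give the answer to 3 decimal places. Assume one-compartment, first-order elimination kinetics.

C₀ = Dose / Vd = 67.90 / 373 = 0.1820 mg/L
k = ln2 / t½ = 0.693147 / 24.0 = 0.02888 h⁻¹
C = C₀ · e^(−k·t) = 0.1820 × e^(−0.02888 × 48.2)
  = 0.1820 × 0.2486 = 0.04525 mg/L

0.045 mg/L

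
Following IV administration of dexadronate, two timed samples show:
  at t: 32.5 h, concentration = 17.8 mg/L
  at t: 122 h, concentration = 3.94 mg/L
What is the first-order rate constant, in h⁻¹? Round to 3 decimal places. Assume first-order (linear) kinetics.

k = ln(C₁/C₂) / (t₂ − t₁) = ln(17.8/3.94) / (122 − 32.5)
  = 1.508 / 89.50 = 0.01685 h⁻¹

0.017 h⁻¹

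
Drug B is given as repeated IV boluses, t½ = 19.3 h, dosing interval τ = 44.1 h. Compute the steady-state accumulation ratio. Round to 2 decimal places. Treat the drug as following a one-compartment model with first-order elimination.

1.26

k = ln2 / t½ = 0.693147 / 19.3 = 0.03591 h⁻¹
e^(−kτ) = e^(−0.03591 × 44.1) = 0.2052
Accumulation ratio R = 1 / (1 − e^(−kτ)) = 1 / (1 − 0.2052) = 1.258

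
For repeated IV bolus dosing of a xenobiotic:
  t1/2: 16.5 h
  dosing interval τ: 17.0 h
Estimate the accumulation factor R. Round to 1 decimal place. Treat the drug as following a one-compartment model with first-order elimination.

k = ln2 / t½ = 0.693147 / 16.5 = 0.04201 h⁻¹
e^(−kτ) = e^(−0.04201 × 17.0) = 0.4896
Accumulation ratio R = 1 / (1 − e^(−kτ)) = 1 / (1 − 0.4896) = 1.959

2.0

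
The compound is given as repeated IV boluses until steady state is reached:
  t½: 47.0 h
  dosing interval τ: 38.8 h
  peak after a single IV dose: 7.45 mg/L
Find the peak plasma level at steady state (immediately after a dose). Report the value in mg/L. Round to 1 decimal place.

k = ln2 / t½ = 0.693147 / 47.0 = 0.01475 h⁻¹
e^(−kτ) = e^(−0.01475 × 38.8) = 0.5642
Accumulation ratio R = 1 / (1 − e^(−kτ)) = 1 / (1 − 0.5642) = 2.295
Steady-state peak = C₀ × R = 7.45 × 2.295 = 17.10 mg/L

17.1 mg/L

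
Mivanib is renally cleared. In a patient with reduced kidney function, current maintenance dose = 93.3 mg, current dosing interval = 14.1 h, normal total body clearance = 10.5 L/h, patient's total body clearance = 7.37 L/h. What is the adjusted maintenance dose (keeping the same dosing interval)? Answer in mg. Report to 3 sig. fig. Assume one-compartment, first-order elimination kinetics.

To keep the same average steady-state level, dosing rate must scale with clearance.
CL ratio = 7.37 / 10.5 = 0.7019
New dose (same interval) = 93.3 × 0.7019 = 65.49 mg

65.5 mg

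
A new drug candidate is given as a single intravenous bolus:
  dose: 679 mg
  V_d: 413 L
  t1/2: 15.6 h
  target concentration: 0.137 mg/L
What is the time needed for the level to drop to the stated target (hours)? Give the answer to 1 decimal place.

55.9 h

C₀ = Dose / Vd = 679.0 / 413 = 1.644 mg/L
k = ln2 / t½ = 0.693147 / 15.6 = 0.04443 h⁻¹
t = ln(C₀ / C) / k = ln(1.644 / 0.137) / 0.04443
  = ln(12.00) / 0.04443 = 2.485 / 0.04443 = 55.93 h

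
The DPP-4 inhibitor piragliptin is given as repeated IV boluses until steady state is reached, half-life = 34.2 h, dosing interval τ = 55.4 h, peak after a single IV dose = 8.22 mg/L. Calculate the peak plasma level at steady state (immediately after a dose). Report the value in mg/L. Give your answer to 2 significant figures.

12 mg/L

k = ln2 / t½ = 0.693147 / 34.2 = 0.02027 h⁻¹
e^(−kτ) = e^(−0.02027 × 55.4) = 0.3253
Accumulation ratio R = 1 / (1 − e^(−kτ)) = 1 / (1 − 0.3253) = 1.482
Steady-state peak = C₀ × R = 8.22 × 1.482 = 12.18 mg/L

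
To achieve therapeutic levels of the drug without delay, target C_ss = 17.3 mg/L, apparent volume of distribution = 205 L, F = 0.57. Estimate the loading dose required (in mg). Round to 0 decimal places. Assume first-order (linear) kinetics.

LD = Css × Vd / F = 17.3 × 205 / 0.57 = 6222 mg

6222 mg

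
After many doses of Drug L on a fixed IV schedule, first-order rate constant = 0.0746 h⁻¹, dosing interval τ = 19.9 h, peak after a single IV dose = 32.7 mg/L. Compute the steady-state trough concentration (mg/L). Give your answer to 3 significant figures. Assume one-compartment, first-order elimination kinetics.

e^(−kτ) = e^(−0.07460 × 19.9) = 0.2266
Accumulation ratio R = 1 / (1 − e^(−kτ)) = 1 / (1 − 0.2266) = 1.293
Steady-state trough = C₀ × R × e^(−kτ) = 32.7 × 1.293 × 0.2266 = 9.581 mg/L

9.58 mg/L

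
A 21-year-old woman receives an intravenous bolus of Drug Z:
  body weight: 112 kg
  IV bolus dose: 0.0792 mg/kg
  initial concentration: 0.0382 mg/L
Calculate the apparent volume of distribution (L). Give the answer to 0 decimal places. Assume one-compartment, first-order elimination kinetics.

232 L

Dose = 0.0792 × 112 = 8.870 mg
Vd = Dose / C₀ = 8.870 / 0.0382 = 232.2 L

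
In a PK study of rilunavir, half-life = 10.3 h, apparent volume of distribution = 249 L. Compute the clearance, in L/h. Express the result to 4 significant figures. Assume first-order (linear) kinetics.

16.76 L/h

k = ln2 / t½ = 0.693147 / 10.3 = 0.06730 h⁻¹
CL = k × Vd = 0.06730 × 249 = 16.76 L/h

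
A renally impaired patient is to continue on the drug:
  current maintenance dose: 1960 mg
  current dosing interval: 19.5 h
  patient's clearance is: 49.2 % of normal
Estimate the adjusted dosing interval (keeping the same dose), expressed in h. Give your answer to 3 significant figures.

39.6 h

To keep the same average steady-state level, dosing rate must scale with clearance.
CL ratio = 49.2 / 100 = 0.4920
New interval (same dose) = 19.5 / 0.4920 = 39.63 h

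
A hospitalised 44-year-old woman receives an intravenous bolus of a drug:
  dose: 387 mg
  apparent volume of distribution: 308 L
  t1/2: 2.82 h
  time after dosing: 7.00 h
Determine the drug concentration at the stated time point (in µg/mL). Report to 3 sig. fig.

C₀ = Dose / Vd = 387.0 / 308 = 1.256 mg/L
k = ln2 / t½ = 0.693147 / 2.82 = 0.2458 h⁻¹
C = C₀ · e^(−k·t) = 1.256 × e^(−0.2458 × 7.00)
  = 1.256 × 0.1790 = 0.2248 mg/L
(0.2248 mg/L = 0.2248 µg/mL)

0.225 µg/mL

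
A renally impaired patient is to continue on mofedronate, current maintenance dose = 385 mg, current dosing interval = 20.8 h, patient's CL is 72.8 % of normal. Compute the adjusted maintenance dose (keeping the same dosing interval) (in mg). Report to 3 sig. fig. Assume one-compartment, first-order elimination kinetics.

To keep the same average steady-state level, dosing rate must scale with clearance.
CL ratio = 72.8 / 100 = 0.7280
New dose (same interval) = 385 × 0.7280 = 280.3 mg

280 mg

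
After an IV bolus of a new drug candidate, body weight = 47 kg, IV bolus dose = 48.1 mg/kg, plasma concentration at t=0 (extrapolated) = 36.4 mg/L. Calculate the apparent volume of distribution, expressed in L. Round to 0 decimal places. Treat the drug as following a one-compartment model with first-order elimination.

62 L

Dose = 48.1 × 47 = 2261 mg
Vd = Dose / C₀ = 2261 / 36.4 = 62.12 L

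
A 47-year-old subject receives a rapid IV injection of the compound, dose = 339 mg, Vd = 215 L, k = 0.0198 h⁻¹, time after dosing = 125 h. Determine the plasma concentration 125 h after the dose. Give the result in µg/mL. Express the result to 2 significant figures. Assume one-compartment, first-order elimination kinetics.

C₀ = Dose / Vd = 339.0 / 215 = 1.577 mg/L
C = C₀ · e^(−k·t) = 1.577 × e^(−0.01980 × 125)
  = 1.577 × 0.08416 = 0.1327 mg/L
(0.1327 mg/L = 0.1327 µg/mL)

0.13 µg/mL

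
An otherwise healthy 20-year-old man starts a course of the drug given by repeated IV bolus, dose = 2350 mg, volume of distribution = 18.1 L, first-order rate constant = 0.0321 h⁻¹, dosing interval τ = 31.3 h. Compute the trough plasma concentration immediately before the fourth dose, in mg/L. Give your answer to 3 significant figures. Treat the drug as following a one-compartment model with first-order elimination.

C₀ per dose = Dose / Vd = 2350 / 18.1 = 129.8 mg/L
Fraction remaining after one interval: r = e^(−kτ) = e^(−0.03210 × 31.3) = 0.3661
Before dose 4, 3 doses have been given (aged 1τ, 2τ, 3τ).
C_trough = C₀ × (r + r² + … + r^3) = C₀ × r(1−r^3)/(1−r)
        = 129.8 × 0.3661 × (1 − 0.04907) / (1 − 0.3661) = 71.29 mg/L

71.3 mg/L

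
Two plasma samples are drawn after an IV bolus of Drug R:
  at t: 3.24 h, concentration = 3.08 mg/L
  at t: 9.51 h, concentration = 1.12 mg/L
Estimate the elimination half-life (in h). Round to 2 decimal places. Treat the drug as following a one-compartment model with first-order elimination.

k = ln(C₁/C₂) / (t₂ − t₁) = ln(3.08/1.12) / (9.51 − 3.24)
  = 1.012 / 6.270 = 0.1614 h⁻¹
t½ = ln2 / k = 0.693147 / 0.1614 = 4.295 h

4.30 h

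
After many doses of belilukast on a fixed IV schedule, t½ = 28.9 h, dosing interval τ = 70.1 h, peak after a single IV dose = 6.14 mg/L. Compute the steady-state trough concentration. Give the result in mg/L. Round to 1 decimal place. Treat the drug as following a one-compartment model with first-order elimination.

k = ln2 / t½ = 0.693147 / 28.9 = 0.02398 h⁻¹
e^(−kτ) = e^(−0.02398 × 70.1) = 0.1862
Accumulation ratio R = 1 / (1 − e^(−kτ)) = 1 / (1 − 0.1862) = 1.229
Steady-state trough = C₀ × R × e^(−kτ) = 6.14 × 1.229 × 0.1862 = 1.405 mg/L

1.4 mg/L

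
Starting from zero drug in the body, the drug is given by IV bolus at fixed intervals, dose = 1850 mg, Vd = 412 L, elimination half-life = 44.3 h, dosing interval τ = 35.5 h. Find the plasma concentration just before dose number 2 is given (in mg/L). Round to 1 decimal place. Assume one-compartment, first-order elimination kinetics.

2.6 mg/L

C₀ per dose = Dose / Vd = 1850 / 412 = 4.490 mg/L
k = ln2 / t½ = 0.693147 / 44.3 = 0.01565 h⁻¹
Fraction remaining after one interval: r = e^(−kτ) = e^(−0.01565 × 35.5) = 0.5737
Before dose 2, 1 dose has been given (aged 1τ).
C_trough = C₀ × r = 4.490 × 0.5737 = 2.576 mg/L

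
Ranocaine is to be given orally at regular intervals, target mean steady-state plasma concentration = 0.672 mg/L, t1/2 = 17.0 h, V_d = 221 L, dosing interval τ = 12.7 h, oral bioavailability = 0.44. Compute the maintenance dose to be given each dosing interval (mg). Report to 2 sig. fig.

k = ln2 / t½ = 0.693147 / 17.0 = 0.04077 h⁻¹
CL = k × Vd = 0.04077 × 221 = 9.010 L/h
At steady state, F × (Dose/τ) = Css × CL.
Dose = Css × CL × τ / F = 0.672 × 9.010 × 12.7 / 0.44 = 174.8 mg

170 mg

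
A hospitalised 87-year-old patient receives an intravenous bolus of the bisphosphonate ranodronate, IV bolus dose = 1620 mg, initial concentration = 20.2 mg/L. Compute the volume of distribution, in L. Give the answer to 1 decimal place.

80.2 L

Vd = Dose / C₀ = 1620 / 20.2 = 80.20 L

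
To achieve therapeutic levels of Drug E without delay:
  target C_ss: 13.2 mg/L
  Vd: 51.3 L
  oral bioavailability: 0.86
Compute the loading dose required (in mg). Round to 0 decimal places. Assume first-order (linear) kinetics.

787 mg

LD = Css × Vd / F = 13.2 × 51.3 / 0.86 = 787.4 mg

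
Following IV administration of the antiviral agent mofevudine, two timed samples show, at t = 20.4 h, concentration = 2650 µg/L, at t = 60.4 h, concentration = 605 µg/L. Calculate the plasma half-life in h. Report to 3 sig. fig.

k = ln(C₁/C₂) / (t₂ − t₁) = ln(2650/605) / (60.4 − 20.4)
  = 1.477 / 40.00 = 0.03693 h⁻¹
t½ = ln2 / k = 0.693147 / 0.03693 = 18.77 h

18.8 h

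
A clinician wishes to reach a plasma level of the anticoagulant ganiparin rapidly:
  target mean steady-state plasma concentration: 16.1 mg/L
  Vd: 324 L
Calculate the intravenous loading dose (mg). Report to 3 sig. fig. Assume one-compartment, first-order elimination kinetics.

LD = Css × Vd = 16.1 × 324 = 5216 mg

5220 mg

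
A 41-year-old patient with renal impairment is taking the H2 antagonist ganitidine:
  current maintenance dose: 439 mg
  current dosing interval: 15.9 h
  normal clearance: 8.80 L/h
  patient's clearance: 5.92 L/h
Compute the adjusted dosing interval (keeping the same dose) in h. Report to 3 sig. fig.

To keep the same average steady-state level, dosing rate must scale with clearance.
CL ratio = 5.92 / 8.80 = 0.6727
New interval (same dose) = 15.9 / 0.6727 = 23.64 h

23.6 h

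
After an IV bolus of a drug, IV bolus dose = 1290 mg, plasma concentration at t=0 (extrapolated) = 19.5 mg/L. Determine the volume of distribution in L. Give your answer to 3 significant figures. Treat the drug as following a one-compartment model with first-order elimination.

Vd = Dose / C₀ = 1290 / 19.5 = 66.15 L

66.2 L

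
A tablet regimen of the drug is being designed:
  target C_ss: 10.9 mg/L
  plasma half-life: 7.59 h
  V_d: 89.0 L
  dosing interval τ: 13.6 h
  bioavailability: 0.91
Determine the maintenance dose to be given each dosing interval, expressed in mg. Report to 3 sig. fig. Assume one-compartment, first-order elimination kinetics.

k = ln2 / t½ = 0.693147 / 7.59 = 0.09132 h⁻¹
CL = k × Vd = 0.09132 × 89.0 = 8.127 L/h
At steady state, F × (Dose/τ) = Css × CL.
Dose = Css × CL × τ / F = 10.9 × 8.127 × 13.6 / 0.91 = 1324 mg

1320 mg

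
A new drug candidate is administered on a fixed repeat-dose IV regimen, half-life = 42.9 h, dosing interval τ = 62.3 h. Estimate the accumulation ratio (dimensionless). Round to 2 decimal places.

1.58

k = ln2 / t½ = 0.693147 / 42.9 = 0.01616 h⁻¹
e^(−kτ) = e^(−0.01616 × 62.3) = 0.3654
Accumulation ratio R = 1 / (1 − e^(−kτ)) = 1 / (1 − 0.3654) = 1.576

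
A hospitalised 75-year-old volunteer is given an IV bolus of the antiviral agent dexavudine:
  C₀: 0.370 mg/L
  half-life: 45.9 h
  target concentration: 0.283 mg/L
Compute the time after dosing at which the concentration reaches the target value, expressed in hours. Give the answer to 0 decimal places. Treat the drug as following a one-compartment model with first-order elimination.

k = ln2 / t½ = 0.693147 / 45.9 = 0.01510 h⁻¹
t = ln(C₀ / C) / k = ln(0.3700 / 0.283) / 0.01510
  = ln(1.307) / 0.01510 = 0.2677 / 0.01510 = 17.73 h

18 h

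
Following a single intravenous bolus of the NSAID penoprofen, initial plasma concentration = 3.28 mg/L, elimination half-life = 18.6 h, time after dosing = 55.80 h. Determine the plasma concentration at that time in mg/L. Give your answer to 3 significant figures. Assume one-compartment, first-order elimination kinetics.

k = ln2 / t½ = 0.693147 / 18.6 = 0.03727 h⁻¹
t / t½ = 55.80 / 18.6 = 3 half-lives
C = C₀ × (1/2)^3 = 3.280 × 0.1250 = 0.4100 mg/L

0.410 mg/L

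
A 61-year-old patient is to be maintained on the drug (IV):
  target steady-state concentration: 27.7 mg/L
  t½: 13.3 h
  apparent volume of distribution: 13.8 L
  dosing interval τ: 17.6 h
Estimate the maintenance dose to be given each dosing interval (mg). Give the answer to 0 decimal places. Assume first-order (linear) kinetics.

351 mg

k = ln2 / t½ = 0.693147 / 13.3 = 0.05212 h⁻¹
CL = k × Vd = 0.05212 × 13.8 = 0.7193 L/h
At steady state, Dose/τ = Css × CL.
Dose = Css × CL × τ = 27.7 × 0.7193 × 17.6 = 350.7 mg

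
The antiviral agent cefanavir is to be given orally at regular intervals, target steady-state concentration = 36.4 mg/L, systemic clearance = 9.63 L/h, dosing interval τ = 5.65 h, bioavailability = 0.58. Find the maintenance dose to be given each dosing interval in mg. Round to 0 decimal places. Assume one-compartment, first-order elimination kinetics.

3415 mg

At steady state, F × (Dose/τ) = Css × CL.
Dose = Css × CL × τ / F = 36.4 × 9.630 × 5.65 / 0.58 = 3415 mg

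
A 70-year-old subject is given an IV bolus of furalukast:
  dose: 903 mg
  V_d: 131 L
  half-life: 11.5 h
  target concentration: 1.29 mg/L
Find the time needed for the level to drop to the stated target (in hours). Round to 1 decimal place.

C₀ = Dose / Vd = 903.0 / 131 = 6.893 mg/L
k = ln2 / t½ = 0.693147 / 11.5 = 0.06027 h⁻¹
t = ln(C₀ / C) / k = ln(6.893 / 1.29) / 0.06027
  = ln(5.343) / 0.06027 = 1.676 / 0.06027 = 27.81 h

27.8 h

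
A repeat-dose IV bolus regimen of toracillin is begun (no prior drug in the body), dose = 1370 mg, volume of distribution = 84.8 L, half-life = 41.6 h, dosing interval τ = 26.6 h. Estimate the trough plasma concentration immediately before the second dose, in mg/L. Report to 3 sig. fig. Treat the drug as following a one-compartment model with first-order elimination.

10.4 mg/L

C₀ per dose = Dose / Vd = 1370 / 84.8 = 16.16 mg/L
k = ln2 / t½ = 0.693147 / 41.6 = 0.01666 h⁻¹
Fraction remaining after one interval: r = e^(−kτ) = e^(−0.01666 × 26.6) = 0.6420
Before dose 2, 1 dose has been given (aged 1τ).
C_trough = C₀ × r = 16.16 × 0.6420 = 10.37 mg/L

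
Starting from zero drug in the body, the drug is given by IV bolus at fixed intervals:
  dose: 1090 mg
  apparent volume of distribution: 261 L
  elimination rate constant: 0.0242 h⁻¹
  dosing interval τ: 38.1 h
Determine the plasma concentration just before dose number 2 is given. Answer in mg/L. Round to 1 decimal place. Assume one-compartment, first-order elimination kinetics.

1.7 mg/L

C₀ per dose = Dose / Vd = 1090 / 261 = 4.176 mg/L
Fraction remaining after one interval: r = e^(−kτ) = e^(−0.02420 × 38.1) = 0.3977
Before dose 2, 1 dose has been given (aged 1τ).
C_trough = C₀ × r = 4.176 × 0.3977 = 1.661 mg/L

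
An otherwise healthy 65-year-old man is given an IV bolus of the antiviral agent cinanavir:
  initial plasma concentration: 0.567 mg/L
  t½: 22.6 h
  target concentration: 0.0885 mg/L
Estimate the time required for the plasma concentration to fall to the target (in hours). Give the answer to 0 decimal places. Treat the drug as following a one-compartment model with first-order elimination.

k = ln2 / t½ = 0.693147 / 22.6 = 0.03067 h⁻¹
t = ln(C₀ / C) / k = ln(0.5670 / 0.0885) / 0.03067
  = ln(6.407) / 0.03067 = 1.857 / 0.03067 = 60.55 h

61 h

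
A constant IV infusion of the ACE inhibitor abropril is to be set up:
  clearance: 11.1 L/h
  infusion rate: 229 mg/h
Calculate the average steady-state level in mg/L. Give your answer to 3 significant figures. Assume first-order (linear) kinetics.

20.6 mg/L

At steady state Css = R₀ / CL = 229 / 11.10 = 20.63 mg/L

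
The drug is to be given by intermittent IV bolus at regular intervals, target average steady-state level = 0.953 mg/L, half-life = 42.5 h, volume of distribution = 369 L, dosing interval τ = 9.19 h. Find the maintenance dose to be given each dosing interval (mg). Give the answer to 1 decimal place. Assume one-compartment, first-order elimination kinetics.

52.7 mg

k = ln2 / t½ = 0.693147 / 42.5 = 0.01631 h⁻¹
CL = k × Vd = 0.01631 × 369 = 6.018 L/h
At steady state, Dose/τ = Css × CL.
Dose = Css × CL × τ = 0.953 × 6.018 × 9.19 = 52.71 mg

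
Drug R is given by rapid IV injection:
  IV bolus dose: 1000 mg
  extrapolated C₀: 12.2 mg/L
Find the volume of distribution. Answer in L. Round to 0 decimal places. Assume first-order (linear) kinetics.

82 L

Vd = Dose / C₀ = 1000 / 12.2 = 81.97 L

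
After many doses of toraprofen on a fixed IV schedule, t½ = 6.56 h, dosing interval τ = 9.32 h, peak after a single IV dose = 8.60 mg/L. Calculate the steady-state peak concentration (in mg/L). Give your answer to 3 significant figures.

13.7 mg/L

k = ln2 / t½ = 0.693147 / 6.56 = 0.1057 h⁻¹
e^(−kτ) = e^(−0.1057 × 9.32) = 0.3734
Accumulation ratio R = 1 / (1 − e^(−kτ)) = 1 / (1 − 0.3734) = 1.596
Steady-state peak = C₀ × R = 8.60 × 1.596 = 13.73 mg/L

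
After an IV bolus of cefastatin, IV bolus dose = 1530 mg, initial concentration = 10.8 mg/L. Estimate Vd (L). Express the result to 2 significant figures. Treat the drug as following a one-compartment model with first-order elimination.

140 L

Vd = Dose / C₀ = 1530 / 10.8 = 141.7 L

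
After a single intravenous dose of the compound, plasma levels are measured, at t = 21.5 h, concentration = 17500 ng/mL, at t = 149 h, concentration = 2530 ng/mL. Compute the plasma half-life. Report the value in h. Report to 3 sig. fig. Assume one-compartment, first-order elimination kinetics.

45.7 h

k = ln(C₁/C₂) / (t₂ − t₁) = ln(17500/2530) / (149 − 21.5)
  = 1.934 / 127.5 = 0.01517 h⁻¹
t½ = ln2 / k = 0.693147 / 0.01517 = 45.69 h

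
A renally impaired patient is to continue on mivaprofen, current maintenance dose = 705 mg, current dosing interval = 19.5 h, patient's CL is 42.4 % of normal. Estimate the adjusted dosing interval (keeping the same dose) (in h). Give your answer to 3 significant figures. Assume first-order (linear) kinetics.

46.0 h

To keep the same average steady-state level, dosing rate must scale with clearance.
CL ratio = 42.4 / 100 = 0.4240
New interval (same dose) = 19.5 / 0.4240 = 45.99 h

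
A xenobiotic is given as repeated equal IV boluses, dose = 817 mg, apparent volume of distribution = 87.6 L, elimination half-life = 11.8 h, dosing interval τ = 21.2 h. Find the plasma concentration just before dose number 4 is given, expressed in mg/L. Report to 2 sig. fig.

3.7 mg/L

C₀ per dose = Dose / Vd = 817 / 87.6 = 9.326 mg/L
k = ln2 / t½ = 0.693147 / 11.8 = 0.05874 h⁻¹
Fraction remaining after one interval: r = e^(−kτ) = e^(−0.05874 × 21.2) = 0.2879
Before dose 4, 3 doses have been given (aged 1τ, 2τ, 3τ).
C_trough = C₀ × (r + r² + … + r^3) = C₀ × r(1−r^3)/(1−r)
        = 9.326 × 0.2879 × (1 − 0.02386) / (1 − 0.2879) = 3.681 mg/L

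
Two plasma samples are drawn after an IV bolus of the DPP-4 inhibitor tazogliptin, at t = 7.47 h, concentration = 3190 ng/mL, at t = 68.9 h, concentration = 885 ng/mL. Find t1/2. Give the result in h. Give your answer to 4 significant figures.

k = ln(C₁/C₂) / (t₂ − t₁) = ln(3190/885) / (68.9 − 7.47)
  = 1.282 / 61.43 = 0.02087 h⁻¹
t½ = ln2 / k = 0.693147 / 0.02087 = 33.21 h

33.21 h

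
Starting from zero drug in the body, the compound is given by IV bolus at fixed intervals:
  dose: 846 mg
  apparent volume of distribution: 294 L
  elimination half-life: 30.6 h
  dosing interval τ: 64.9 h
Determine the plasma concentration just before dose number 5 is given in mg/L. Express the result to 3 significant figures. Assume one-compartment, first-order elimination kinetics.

0.857 mg/L

C₀ per dose = Dose / Vd = 846 / 294 = 2.878 mg/L
k = ln2 / t½ = 0.693147 / 30.6 = 0.02265 h⁻¹
Fraction remaining after one interval: r = e^(−kτ) = e^(−0.02265 × 64.9) = 0.2299
Before dose 5, 4 doses have been given (aged 1τ, 2τ, 3τ, 4τ).
C_trough = C₀ × (r + r² + … + r^4) = C₀ × r(1−r^4)/(1−r)
        = 2.878 × 0.2299 × (1 − 0.002794) / (1 − 0.2299) = 0.8568 mg/L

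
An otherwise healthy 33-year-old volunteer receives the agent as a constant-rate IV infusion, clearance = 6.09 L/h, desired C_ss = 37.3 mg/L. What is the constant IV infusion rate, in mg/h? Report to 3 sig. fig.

227 mg/h

At steady state, infusion rate R₀ = Css × CL = 37.3 × 6.090 = 227.2 mg/h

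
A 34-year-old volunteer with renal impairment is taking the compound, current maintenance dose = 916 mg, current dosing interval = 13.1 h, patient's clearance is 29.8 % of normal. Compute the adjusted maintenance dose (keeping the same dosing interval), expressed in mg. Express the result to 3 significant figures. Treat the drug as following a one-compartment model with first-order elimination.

To keep the same average steady-state level, dosing rate must scale with clearance.
CL ratio = 29.8 / 100 = 0.2980
New dose (same interval) = 916 × 0.2980 = 273.0 mg

273 mg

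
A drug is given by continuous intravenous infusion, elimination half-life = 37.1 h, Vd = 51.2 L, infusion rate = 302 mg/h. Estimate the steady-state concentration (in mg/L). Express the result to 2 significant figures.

320 mg/L

k = ln2 / t½ = 0.693147 / 37.1 = 0.01868 h⁻¹
CL = k × Vd = 0.01868 × 51.2 = 0.9564 L/h
At steady state Css = R₀ / CL = 302 / 0.9564 = 315.8 mg/L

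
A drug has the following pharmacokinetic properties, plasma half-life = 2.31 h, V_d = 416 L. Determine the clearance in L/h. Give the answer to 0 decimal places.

k = ln2 / t½ = 0.693147 / 2.31 = 0.3001 h⁻¹
CL = k × Vd = 0.3001 × 416 = 124.8 L/h

125 L/h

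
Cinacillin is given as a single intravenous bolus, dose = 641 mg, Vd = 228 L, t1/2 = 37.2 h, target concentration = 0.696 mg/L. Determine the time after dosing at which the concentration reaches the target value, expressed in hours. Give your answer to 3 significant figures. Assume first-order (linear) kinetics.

74.9 h

C₀ = Dose / Vd = 641.0 / 228 = 2.811 mg/L
k = ln2 / t½ = 0.693147 / 37.2 = 0.01863 h⁻¹
t = ln(C₀ / C) / k = ln(2.811 / 0.696) / 0.01863
  = ln(4.039) / 0.01863 = 1.396 / 0.01863 = 74.93 h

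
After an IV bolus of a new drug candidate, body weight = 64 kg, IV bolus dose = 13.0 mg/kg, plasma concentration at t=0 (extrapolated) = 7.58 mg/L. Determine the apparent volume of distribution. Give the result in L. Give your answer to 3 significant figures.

Dose = 13.0 × 64 = 832.0 mg
Vd = Dose / C₀ = 832.0 / 7.58 = 109.8 L

110 L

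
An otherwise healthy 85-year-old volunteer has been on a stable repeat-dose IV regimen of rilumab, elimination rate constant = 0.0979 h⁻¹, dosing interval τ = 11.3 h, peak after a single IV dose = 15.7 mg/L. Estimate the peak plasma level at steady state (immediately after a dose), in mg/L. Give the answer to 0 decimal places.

e^(−kτ) = e^(−0.09790 × 11.3) = 0.3308
Accumulation ratio R = 1 / (1 − e^(−kτ)) = 1 / (1 − 0.3308) = 1.494
Steady-state peak = C₀ × R = 15.7 × 1.494 = 23.46 mg/L

23 mg/L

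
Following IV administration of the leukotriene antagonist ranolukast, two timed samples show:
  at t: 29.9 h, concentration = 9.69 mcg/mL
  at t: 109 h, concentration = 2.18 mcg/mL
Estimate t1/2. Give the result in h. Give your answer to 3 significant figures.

36.8 h

k = ln(C₁/C₂) / (t₂ − t₁) = ln(9.69/2.18) / (109 − 29.9)
  = 1.492 / 79.10 = 0.01886 h⁻¹
t½ = ln2 / k = 0.693147 / 0.01886 = 36.75 h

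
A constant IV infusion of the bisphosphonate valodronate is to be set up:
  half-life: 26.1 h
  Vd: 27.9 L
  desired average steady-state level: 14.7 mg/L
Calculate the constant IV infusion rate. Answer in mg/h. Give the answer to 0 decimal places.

k = ln2 / t½ = 0.693147 / 26.1 = 0.02656 h⁻¹
CL = k × Vd = 0.02656 × 27.9 = 0.7410 L/h
At steady state, infusion rate R₀ = Css × CL = 14.7 × 0.7410 = 10.89 mg/h

11 mg/h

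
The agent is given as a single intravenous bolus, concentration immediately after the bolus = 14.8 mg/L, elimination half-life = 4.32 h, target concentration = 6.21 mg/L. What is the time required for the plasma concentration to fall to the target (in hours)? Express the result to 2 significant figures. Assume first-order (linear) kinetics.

k = ln2 / t½ = 0.693147 / 4.32 = 0.1605 h⁻¹
t = ln(C₀ / C) / k = ln(14.80 / 6.21) / 0.1605
  = ln(2.383) / 0.1605 = 0.8684 / 0.1605 = 5.411 h

5.4 h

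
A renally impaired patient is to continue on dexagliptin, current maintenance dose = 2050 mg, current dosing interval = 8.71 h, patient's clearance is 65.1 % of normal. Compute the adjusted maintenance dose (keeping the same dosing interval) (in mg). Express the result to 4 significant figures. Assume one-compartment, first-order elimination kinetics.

1335 mg

To keep the same average steady-state level, dosing rate must scale with clearance.
CL ratio = 65.1 / 100 = 0.6510
New dose (same interval) = 2050 × 0.6510 = 1335 mg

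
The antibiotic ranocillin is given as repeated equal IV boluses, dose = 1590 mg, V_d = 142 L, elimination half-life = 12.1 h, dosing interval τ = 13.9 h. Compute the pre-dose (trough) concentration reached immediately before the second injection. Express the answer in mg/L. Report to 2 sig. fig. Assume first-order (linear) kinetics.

C₀ per dose = Dose / Vd = 1590 / 142 = 11.20 mg/L
k = ln2 / t½ = 0.693147 / 12.1 = 0.05728 h⁻¹
Fraction remaining after one interval: r = e^(−kτ) = e^(−0.05728 × 13.9) = 0.4510
Before dose 2, 1 dose has been given (aged 1τ).
C_trough = C₀ × r = 11.20 × 0.4510 = 5.051 mg/L

5.1 mg/L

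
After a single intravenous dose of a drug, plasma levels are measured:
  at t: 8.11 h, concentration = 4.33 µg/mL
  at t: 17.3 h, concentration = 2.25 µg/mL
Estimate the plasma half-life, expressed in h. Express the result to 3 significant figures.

k = ln(C₁/C₂) / (t₂ − t₁) = ln(4.33/2.25) / (17.3 − 8.11)
  = 0.6546 / 9.190 = 0.07123 h⁻¹
t½ = ln2 / k = 0.693147 / 0.07123 = 9.731 h

9.73 h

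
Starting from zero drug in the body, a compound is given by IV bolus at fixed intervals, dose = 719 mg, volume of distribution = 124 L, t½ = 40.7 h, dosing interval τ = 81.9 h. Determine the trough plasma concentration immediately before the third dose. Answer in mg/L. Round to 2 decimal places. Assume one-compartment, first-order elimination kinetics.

C₀ per dose = Dose / Vd = 719 / 124 = 5.798 mg/L
k = ln2 / t½ = 0.693147 / 40.7 = 0.01703 h⁻¹
Fraction remaining after one interval: r = e^(−kτ) = e^(−0.01703 × 81.9) = 0.2479
Before dose 3, 2 doses have been given (aged 1τ, 2τ).
C_trough = C₀ × (r + r²) = 5.798 × (0.2479 + 0.06145) = 1.794 mg/L

1.79 mg/L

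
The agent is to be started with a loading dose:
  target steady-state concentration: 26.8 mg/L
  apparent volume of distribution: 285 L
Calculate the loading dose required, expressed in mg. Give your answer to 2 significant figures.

LD = Css × Vd = 26.8 × 285 = 7638 mg

7600 mg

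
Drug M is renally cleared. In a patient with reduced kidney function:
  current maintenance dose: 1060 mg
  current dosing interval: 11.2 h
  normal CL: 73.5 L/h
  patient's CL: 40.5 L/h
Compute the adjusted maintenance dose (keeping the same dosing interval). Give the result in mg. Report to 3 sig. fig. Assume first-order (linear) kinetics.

To keep the same average steady-state level, dosing rate must scale with clearance.
CL ratio = 40.5 / 73.5 = 0.5510
New dose (same interval) = 1060 × 0.5510 = 584.1 mg

584 mg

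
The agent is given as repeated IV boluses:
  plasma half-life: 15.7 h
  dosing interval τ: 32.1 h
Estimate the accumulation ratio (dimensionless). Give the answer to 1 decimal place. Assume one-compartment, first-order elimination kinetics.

k = ln2 / t½ = 0.693147 / 15.7 = 0.04415 h⁻¹
e^(−kτ) = e^(−0.04415 × 32.1) = 0.2424
Accumulation ratio R = 1 / (1 − e^(−kτ)) = 1 / (1 − 0.2424) = 1.320

1.3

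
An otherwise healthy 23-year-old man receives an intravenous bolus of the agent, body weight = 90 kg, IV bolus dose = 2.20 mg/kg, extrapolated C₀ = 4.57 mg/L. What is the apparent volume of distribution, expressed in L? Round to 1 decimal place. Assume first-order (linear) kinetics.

43.3 L

Dose = 2.20 × 90 = 198.0 mg
Vd = Dose / C₀ = 198.0 / 4.57 = 43.33 L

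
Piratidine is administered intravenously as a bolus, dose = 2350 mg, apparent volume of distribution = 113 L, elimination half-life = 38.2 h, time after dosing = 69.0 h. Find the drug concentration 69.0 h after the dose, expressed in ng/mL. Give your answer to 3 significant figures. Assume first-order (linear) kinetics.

C₀ = Dose / Vd = 2350 / 113 = 20.80 mg/L
k = ln2 / t½ = 0.693147 / 38.2 = 0.01815 h⁻¹
C = C₀ · e^(−k·t) = 20.80 × e^(−0.01815 × 69.0)
  = 20.80 × 0.2858 = 5.945 mg/L
Convert: 5.945 mg/L × 1000 = 5945 ng/mL

5950 ng/mL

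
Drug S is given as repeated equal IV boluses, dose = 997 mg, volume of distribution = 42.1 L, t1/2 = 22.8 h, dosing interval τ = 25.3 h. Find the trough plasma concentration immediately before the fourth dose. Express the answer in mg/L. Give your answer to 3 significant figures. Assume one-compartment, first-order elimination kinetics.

18.4 mg/L

C₀ per dose = Dose / Vd = 997 / 42.1 = 23.68 mg/L
k = ln2 / t½ = 0.693147 / 22.8 = 0.03040 h⁻¹
Fraction remaining after one interval: r = e^(−kτ) = e^(−0.03040 × 25.3) = 0.4634
Before dose 4, 3 doses have been given (aged 1τ, 2τ, 3τ).
C_trough = C₀ × (r + r² + … + r^3) = C₀ × r(1−r^3)/(1−r)
        = 23.68 × 0.4634 × (1 − 0.09951) / (1 − 0.4634) = 18.41 mg/L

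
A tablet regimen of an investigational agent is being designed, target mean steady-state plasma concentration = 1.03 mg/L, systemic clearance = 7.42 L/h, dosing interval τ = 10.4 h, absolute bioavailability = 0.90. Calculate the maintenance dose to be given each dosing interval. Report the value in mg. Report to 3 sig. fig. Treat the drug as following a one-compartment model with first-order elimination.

At steady state, F × (Dose/τ) = Css × CL.
Dose = Css × CL × τ / F = 1.03 × 7.420 × 10.4 / 0.90 = 88.31 mg

88.3 mg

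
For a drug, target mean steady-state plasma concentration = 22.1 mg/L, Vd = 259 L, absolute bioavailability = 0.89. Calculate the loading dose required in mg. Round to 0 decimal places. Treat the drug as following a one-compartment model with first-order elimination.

6431 mg

LD = Css × Vd / F = 22.1 × 259 / 0.89 = 6431 mg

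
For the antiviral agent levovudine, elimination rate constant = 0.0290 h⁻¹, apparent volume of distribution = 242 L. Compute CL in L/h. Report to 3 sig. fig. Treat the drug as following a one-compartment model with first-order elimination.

CL = k × Vd = 0.0290 × 242 = 7.018 L/h

7.02 L/h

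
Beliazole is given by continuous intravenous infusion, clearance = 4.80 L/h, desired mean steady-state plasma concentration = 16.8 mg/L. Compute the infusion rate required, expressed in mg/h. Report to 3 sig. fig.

80.6 mg/h

At steady state, infusion rate R₀ = Css × CL = 16.8 × 4.800 = 80.64 mg/h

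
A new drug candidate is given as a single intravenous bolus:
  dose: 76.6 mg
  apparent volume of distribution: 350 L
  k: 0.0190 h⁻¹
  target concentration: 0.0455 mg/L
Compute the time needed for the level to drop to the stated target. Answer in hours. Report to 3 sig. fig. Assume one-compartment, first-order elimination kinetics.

82.7 h

C₀ = Dose / Vd = 76.60 / 350 = 0.2189 mg/L
t = ln(C₀ / C) / k = ln(0.2189 / 0.0455) / 0.01900
  = ln(4.811) / 0.01900 = 1.571 / 0.01900 = 82.68 h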